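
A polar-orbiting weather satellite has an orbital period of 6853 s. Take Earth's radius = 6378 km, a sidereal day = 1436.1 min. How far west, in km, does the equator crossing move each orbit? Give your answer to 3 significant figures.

3190 km

During one orbit Earth rotates (6853.0 / 86166) × 360° = 28.63°.
At the equator that is 28.63° × (2π·6378/360) km/° = 28.63 × 111.3 = 3187 km.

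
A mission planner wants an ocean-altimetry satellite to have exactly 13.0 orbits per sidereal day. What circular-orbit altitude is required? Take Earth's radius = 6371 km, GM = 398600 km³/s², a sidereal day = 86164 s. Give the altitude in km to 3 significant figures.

Required period T = 86164 / 13.0 = 6628.0 s.
From T = 2π√(a³/μ): a = (μ T²/4π²)^(1/3) = (398600 × 6628.0² / 4π²)^(1/3) = 7626 km.
Altitude h = a − R = 7626 − 6371 = 1255 km.

1260 km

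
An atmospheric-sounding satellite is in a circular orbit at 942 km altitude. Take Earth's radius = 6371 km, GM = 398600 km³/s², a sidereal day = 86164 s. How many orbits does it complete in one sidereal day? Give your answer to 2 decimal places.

Semi-major axis a = 6371 + 942 = 7313 km. Period T = 2π√(a³/μ) = 2π√(7313³/398600) = 6223.8 s = 103.73 min.
Orbits per sidereal day = 86164 / 6223.8 = 13.844.

13.84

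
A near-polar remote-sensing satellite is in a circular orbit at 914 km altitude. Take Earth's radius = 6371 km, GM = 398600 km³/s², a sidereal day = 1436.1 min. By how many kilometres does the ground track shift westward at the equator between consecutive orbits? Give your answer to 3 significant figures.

Semi-major axis a = 6371 + 914 = 7285 km. Period T = 2π√(a³/μ) = 2π√(7285³/398600) = 6188.1 s = 103.13 min.
During one orbit Earth rotates (6188.1 / 86166) × 360° = 25.85°.
At the equator that is 25.85° × (2π·6371/360) km/° = 25.85 × 111.2 = 2875 km.

2870 km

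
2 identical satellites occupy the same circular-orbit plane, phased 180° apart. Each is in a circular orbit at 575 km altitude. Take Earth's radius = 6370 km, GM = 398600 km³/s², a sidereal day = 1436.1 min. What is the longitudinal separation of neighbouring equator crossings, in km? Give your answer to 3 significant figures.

1340 km

Semi-major axis a = 6370 + 575 = 6945 km. Period T = 2π√(a³/μ) = 2π√(6945³/398600) = 5760.0 s = 96.00 min.
Single-satellite node shift = (5760.0/86166) × 360° = 24.07°.
With 2 satellites evenly phased, successive equator crossings are 24.07/2 = 12.033° apart.
That is 12.033 × 111.2 = 1338 km at the equator.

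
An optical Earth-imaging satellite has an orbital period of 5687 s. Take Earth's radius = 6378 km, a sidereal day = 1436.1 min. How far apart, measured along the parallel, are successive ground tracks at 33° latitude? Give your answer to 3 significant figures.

Node shift per orbit = (5687.0/86166) × 360° = 23.76°.
Equatorial spacing = 23.76 × 111.3 km/° = 2645 km.
At 33° latitude, spacing = 2645 × cos(33°) = 2218 km.

2220 km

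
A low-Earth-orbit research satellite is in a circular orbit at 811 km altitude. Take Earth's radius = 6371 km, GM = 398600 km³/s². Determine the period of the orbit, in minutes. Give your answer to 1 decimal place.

101.0 min

Semi-major axis a = 6371 + 811 = 7182 km. Period T = 2π√(a³/μ) = 2π√(7182³/398600) = 6057.3 s = 100.96 min.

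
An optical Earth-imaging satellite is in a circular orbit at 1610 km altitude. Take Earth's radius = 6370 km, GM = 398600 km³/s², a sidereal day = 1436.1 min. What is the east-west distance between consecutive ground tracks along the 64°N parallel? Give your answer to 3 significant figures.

1440 km

Semi-major axis a = 6370 + 1610 = 7980 km. Period T = 2π√(a³/μ) = 2π√(7980³/398600) = 7094.4 s = 118.24 min.
Node shift per orbit = (7094.4/86166) × 360° = 29.64°.
Equatorial spacing = 29.64 × 111.2 km/° = 3295 km.
At 64° latitude, spacing = 3295 × cos(64°) = 1445 km.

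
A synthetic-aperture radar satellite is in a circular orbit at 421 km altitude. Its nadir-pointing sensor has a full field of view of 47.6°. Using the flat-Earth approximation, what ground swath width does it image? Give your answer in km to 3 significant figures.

371 km

Half-angle = 47.6°/2 = 23.8°.
Swath width ≈ 2h·tan(θ/2) = 2 × 421 × tan(23.8°) = 371.4 km.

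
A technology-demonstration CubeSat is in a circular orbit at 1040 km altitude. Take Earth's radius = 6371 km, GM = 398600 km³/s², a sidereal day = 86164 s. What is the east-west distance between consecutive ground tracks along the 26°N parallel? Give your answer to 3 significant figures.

Semi-major axis a = 6371 + 1040 = 7411 km. Period T = 2π√(a³/μ) = 2π√(7411³/398600) = 6349.3 s = 105.82 min.
Node shift per orbit = (6349.3/86164) × 360° = 26.53°.
Equatorial spacing = 26.53 × 111.2 km/° = 2950 km.
At 26° latitude, spacing = 2950 × cos(26°) = 2651 km.

2650 km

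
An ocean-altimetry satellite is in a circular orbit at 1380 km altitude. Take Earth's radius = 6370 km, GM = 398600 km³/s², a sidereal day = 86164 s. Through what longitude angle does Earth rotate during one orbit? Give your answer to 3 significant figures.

Semi-major axis a = 6370 + 1380 = 7750 km. Period T = 2π√(a³/μ) = 2π√(7750³/398600) = 6789.9 s = 113.17 min.
During one orbit Earth rotates (6789.9 / 86164) × 360° = 28.37°.

28.4°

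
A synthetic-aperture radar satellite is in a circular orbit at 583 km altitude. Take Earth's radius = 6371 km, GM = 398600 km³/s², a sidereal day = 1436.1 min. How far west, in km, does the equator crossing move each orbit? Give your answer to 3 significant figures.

2680 km

Semi-major axis a = 6371 + 583 = 6954 km. Period T = 2π√(a³/μ) = 2π√(6954³/398600) = 5771.2 s = 96.19 min.
During one orbit Earth rotates (5771.2 / 86166) × 360° = 24.11°.
At the equator that is 24.11° × (2π·6371/360) km/° = 24.11 × 111.2 = 2681 km.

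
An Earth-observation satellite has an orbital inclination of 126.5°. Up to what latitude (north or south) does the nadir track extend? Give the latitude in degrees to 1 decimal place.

53.5°

Retrograde orbit: the ground track reaches ±(180° − i) = ±(180 − 126.5) = ±53.5°.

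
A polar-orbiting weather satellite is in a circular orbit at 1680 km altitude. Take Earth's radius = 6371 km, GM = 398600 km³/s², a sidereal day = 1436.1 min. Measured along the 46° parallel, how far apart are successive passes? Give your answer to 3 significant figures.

Semi-major axis a = 6371 + 1680 = 8051 km. Period T = 2π√(a³/μ) = 2π√(8051³/398600) = 7189.3 s = 119.82 min.
Node shift per orbit = (7189.3/86166) × 360° = 30.04°.
Equatorial spacing = 30.04 × 111.2 km/° = 3340 km.
At 46° latitude, spacing = 3340 × cos(46°) = 2320 km.

2320 km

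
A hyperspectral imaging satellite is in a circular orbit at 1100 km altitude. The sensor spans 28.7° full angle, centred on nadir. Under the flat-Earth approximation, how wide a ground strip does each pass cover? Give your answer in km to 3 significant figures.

563 km

Half-angle = 28.7°/2 = 14.35°.
Swath width ≈ 2h·tan(θ/2) = 2 × 1100 × tan(14.35°) = 562.8 km.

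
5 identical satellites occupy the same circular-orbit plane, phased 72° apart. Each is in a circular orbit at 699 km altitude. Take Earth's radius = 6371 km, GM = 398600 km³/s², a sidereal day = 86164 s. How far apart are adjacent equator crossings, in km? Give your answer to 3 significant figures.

Semi-major axis a = 6371 + 699 = 7070 km. Period T = 2π√(a³/μ) = 2π√(7070³/398600) = 5916.2 s = 98.60 min.
Single-satellite node shift = (5916.2/86164) × 360° = 24.72°.
With 5 satellites evenly phased, successive equator crossings are 24.72/5 = 4.944° apart.
That is 4.944 × 111.2 = 550 km at the equator.

550 km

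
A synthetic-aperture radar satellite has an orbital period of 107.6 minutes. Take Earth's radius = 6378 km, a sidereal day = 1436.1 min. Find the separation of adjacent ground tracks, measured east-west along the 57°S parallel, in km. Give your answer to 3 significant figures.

T = 107.6 min = 6456.0 s.
Node shift per orbit = (6456.0/86166) × 360° = 26.97°.
Equatorial spacing = 26.97 × 111.3 km/° = 3003 km.
At 57° latitude, spacing = 3003 × cos(57°) = 1635 km.

1640 km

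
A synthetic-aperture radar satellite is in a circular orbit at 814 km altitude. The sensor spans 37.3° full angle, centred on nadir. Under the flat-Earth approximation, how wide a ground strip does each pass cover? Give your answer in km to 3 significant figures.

Half-angle = 37.3°/2 = 18.65°.
Swath width ≈ 2h·tan(θ/2) = 2 × 814 × tan(18.65°) = 549.5 km.

549 km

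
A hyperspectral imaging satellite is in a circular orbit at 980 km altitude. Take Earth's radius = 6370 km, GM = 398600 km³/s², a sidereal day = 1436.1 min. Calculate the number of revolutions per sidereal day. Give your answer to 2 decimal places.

13.74

Semi-major axis a = 6370 + 980 = 7350 km. Period T = 2π√(a³/μ) = 2π√(7350³/398600) = 6271.1 s = 104.52 min.
Orbits per sidereal day = 86166 / 6271.1 = 13.740.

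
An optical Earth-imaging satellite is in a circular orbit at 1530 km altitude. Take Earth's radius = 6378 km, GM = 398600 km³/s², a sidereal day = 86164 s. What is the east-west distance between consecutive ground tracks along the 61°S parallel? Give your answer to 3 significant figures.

Semi-major axis a = 6378 + 1530 = 7908 km. Period T = 2π√(a³/μ) = 2π√(7908³/398600) = 6998.6 s = 116.64 min.
Node shift per orbit = (6998.6/86164) × 360° = 29.24°.
Equatorial spacing = 29.24 × 111.3 km/° = 3255 km.
At 61° latitude, spacing = 3255 × cos(61°) = 1578 km.

1580 km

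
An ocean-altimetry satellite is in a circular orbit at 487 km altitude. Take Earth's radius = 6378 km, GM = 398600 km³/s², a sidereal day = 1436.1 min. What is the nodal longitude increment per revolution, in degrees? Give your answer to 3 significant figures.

Semi-major axis a = 6378 + 487 = 6865 km. Period T = 2π√(a³/μ) = 2π√(6865³/398600) = 5660.7 s = 94.35 min.
During one orbit Earth rotates (5660.7 / 86166) × 360° = 23.65°.

23.7°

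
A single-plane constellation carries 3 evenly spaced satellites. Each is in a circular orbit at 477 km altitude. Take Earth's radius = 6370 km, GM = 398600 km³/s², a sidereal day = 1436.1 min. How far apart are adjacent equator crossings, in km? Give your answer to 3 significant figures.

Semi-major axis a = 6370 + 477 = 6847 km. Period T = 2π√(a³/μ) = 2π√(6847³/398600) = 5638.5 s = 93.97 min.
Single-satellite node shift = (5638.5/86166) × 360° = 23.56°.
With 3 satellites evenly phased, successive equator crossings are 23.56/3 = 7.852° apart.
That is 7.852 × 111.2 = 873 km at the equator.

873 km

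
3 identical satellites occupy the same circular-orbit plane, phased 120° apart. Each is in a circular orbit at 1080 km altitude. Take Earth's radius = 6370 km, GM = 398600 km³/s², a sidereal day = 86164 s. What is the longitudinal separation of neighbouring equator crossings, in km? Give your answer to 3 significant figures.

Semi-major axis a = 6370 + 1080 = 7450 km. Period T = 2π√(a³/μ) = 2π√(7450³/398600) = 6399.5 s = 106.66 min.
Single-satellite node shift = (6399.5/86164) × 360° = 26.74°.
With 3 satellites evenly phased, successive equator crossings are 26.74/3 = 8.913° apart.
That is 8.913 × 111.2 = 991 km at the equator.

991 km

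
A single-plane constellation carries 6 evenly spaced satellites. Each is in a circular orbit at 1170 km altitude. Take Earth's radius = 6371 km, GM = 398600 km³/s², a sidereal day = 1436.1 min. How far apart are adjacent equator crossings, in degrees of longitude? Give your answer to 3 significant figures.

4.54°

Semi-major axis a = 6371 + 1170 = 7541 km. Period T = 2π√(a³/μ) = 2π√(7541³/398600) = 6517.1 s = 108.62 min.
Single-satellite node shift = (6517.1/86166) × 360° = 27.23°.
With 6 satellites evenly phased, successive equator crossings are 27.23/6 = 4.538° apart.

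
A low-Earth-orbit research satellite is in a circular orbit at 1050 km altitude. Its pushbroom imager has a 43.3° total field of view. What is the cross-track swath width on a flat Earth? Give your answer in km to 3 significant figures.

Half-angle = 43.3°/2 = 21.65°.
Swath width ≈ 2h·tan(θ/2) = 2 × 1050 × tan(21.65°) = 833.6 km.

834 km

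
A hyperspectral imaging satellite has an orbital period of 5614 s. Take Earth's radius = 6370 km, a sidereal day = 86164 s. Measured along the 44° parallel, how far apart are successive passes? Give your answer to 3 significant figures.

Node shift per orbit = (5614.0/86164) × 360° = 23.46°.
Equatorial spacing = 23.46 × 111.2 km/° = 2608 km.
At 44° latitude, spacing = 2608 × cos(44°) = 1876 km.

1880 km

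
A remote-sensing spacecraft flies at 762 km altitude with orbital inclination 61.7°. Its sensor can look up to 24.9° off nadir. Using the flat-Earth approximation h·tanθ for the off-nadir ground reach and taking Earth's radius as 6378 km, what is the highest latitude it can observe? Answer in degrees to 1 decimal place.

64.9°

For a prograde orbit the ground track reaches latitude ±i = ±61.7°.
Sensor half-swath on the ground ≈ 762·tan(24.9°) = 354 km = 3.18° of latitude.
Maximum observable latitude ≈ 61.7 + 3.18 = 64.9°.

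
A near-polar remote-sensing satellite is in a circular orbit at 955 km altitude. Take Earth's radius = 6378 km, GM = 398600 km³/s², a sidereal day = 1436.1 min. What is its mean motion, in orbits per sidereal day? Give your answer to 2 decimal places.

13.79

Semi-major axis a = 6378 + 955 = 7333 km. Period T = 2π√(a³/μ) = 2π√(7333³/398600) = 6249.3 s = 104.16 min.
Orbits per sidereal day = 86166 / 6249.3 = 13.788.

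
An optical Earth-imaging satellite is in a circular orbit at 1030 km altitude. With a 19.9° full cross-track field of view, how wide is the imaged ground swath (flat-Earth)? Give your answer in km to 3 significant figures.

361 km

Half-angle = 19.9°/2 = 9.95°.
Swath width ≈ 2h·tan(θ/2) = 2 × 1030 × tan(9.95°) = 361.4 km.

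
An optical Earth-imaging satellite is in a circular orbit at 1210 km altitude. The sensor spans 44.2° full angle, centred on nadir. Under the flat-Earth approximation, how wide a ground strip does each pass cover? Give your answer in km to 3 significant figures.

Half-angle = 44.2°/2 = 22.1°.
Swath width ≈ 2h·tan(θ/2) = 2 × 1210 × tan(22.1°) = 982.7 km.

983 km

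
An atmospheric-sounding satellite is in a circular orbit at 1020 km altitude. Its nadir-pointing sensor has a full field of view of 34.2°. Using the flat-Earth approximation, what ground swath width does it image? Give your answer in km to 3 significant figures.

Half-angle = 34.2°/2 = 17.1°.
Swath width ≈ 2h·tan(θ/2) = 2 × 1020 × tan(17.1°) = 627.6 km.

628 km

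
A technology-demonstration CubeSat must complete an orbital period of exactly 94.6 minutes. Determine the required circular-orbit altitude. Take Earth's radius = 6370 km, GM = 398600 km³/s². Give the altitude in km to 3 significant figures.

T = 94.6 min = 5676.0 s.
From T = 2π√(a³/μ): a = (μ T²/4π²)^(1/3) = (398600 × 5676.0² / 4π²)^(1/3) = 6877 km.
Altitude h = a − R = 6877 − 6370 = 507 km.

507 km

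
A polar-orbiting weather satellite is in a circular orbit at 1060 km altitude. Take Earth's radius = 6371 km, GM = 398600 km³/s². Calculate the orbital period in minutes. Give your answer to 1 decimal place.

Semi-major axis a = 6371 + 1060 = 7431 km. Period T = 2π√(a³/μ) = 2π√(7431³/398600) = 6375.0 s = 106.25 min.

106.3 min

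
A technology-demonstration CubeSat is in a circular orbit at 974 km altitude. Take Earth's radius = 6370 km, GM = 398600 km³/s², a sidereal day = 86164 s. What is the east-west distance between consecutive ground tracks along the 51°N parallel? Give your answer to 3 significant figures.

1830 km

Semi-major axis a = 6370 + 974 = 7344 km. Period T = 2π√(a³/μ) = 2π√(7344³/398600) = 6263.4 s = 104.39 min.
Node shift per orbit = (6263.4/86164) × 360° = 26.17°.
Equatorial spacing = 26.17 × 111.2 km/° = 2909 km.
At 51° latitude, spacing = 2909 × cos(51°) = 1831 km.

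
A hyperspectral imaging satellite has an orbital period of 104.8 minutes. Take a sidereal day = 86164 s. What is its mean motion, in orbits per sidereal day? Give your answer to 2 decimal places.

T = 104.8 min = 6288.0 s.
Orbits per sidereal day = 86164 / 6288.0 = 13.703.

13.70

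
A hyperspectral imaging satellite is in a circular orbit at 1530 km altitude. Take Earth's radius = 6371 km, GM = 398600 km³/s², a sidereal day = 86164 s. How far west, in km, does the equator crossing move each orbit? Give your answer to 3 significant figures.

3250 km

Semi-major axis a = 6371 + 1530 = 7901 km. Period T = 2π√(a³/μ) = 2π√(7901³/398600) = 6989.3 s = 116.49 min.
During one orbit Earth rotates (6989.3 / 86164) × 360° = 29.20°.
At the equator that is 29.20° × (2π·6371/360) km/° = 29.20 × 111.2 = 3247 km.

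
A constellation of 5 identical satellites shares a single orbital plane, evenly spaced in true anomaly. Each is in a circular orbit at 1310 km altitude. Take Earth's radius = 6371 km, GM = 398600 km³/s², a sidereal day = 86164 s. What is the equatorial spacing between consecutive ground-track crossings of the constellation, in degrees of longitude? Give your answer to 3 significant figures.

5.60°

Semi-major axis a = 6371 + 1310 = 7681 km. Period T = 2π√(a³/μ) = 2π√(7681³/398600) = 6699.4 s = 111.66 min.
Single-satellite node shift = (6699.4/86164) × 360° = 27.99°.
With 5 satellites evenly phased, successive equator crossings are 27.99/5 = 5.598° apart.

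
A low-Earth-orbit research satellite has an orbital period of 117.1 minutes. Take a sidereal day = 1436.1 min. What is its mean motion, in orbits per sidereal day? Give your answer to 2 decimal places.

12.26

T = 117.1 min = 7026.0 s.
Orbits per sidereal day = 86166 / 7026.0 = 12.264.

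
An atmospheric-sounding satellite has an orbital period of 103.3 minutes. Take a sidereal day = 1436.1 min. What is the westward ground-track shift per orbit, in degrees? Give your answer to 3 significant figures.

25.9°

T = 103.3 min = 6198.0 s.
During one orbit Earth rotates (6198.0 / 86166) × 360° = 25.90°.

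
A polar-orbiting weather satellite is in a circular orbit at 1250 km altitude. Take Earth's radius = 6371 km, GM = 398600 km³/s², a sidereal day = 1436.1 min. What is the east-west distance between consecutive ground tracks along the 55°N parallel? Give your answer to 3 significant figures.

1760 km

Semi-major axis a = 6371 + 1250 = 7621 km. Period T = 2π√(a³/μ) = 2π√(7621³/398600) = 6621.1 s = 110.35 min.
Node shift per orbit = (6621.1/86166) × 360° = 27.66°.
Equatorial spacing = 27.66 × 111.2 km/° = 3076 km.
At 55° latitude, spacing = 3076 × cos(55°) = 1764 km.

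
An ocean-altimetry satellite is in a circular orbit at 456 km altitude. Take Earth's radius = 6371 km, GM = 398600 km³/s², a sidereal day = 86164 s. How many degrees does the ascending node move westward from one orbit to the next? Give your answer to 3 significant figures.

Semi-major axis a = 6371 + 456 = 6827 km. Period T = 2π√(a³/μ) = 2π√(6827³/398600) = 5613.8 s = 93.56 min.
During one orbit Earth rotates (5613.8 / 86164) × 360° = 23.45°.

23.5°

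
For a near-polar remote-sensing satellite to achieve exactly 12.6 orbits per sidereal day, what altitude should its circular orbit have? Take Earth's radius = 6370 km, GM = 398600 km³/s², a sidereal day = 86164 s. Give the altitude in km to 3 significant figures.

Required period T = 86164 / 12.6 = 6838.4 s.
From T = 2π√(a³/μ): a = (μ T²/4π²)^(1/3) = (398600 × 6838.4² / 4π²)^(1/3) = 7787 km.
Altitude h = a − R = 7787 − 6370 = 1417 km.

1420 km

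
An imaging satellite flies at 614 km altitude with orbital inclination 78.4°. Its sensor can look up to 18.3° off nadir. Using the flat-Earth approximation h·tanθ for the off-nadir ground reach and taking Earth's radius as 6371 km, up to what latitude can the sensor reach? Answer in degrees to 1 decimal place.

For a prograde orbit the ground track reaches latitude ±i = ±78.4°.
Sensor half-swath on the ground ≈ 614·tan(18.3°) = 203 km = 1.83° of latitude.
Maximum observable latitude ≈ 78.4 + 1.83 = 80.2°.

80.2°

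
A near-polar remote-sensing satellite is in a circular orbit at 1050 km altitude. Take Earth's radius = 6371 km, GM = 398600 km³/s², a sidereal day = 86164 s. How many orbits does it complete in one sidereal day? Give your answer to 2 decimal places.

Semi-major axis a = 6371 + 1050 = 7421 km. Period T = 2π√(a³/μ) = 2π√(7421³/398600) = 6362.2 s = 106.04 min.
Orbits per sidereal day = 86164 / 6362.2 = 13.543.

13.54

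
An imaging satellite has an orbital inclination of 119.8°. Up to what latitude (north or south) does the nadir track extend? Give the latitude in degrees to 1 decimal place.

Retrograde orbit: the ground track reaches ±(180° − i) = ±(180 − 119.8) = ±60.2°.

60.2°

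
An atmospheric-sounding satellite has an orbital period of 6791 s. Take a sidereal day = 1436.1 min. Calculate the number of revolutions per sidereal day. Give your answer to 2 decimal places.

12.69

Orbits per sidereal day = 86166 / 6791.0 = 12.688.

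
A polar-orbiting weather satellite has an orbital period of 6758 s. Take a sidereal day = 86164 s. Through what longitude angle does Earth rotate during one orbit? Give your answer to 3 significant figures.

During one orbit Earth rotates (6758.0 / 86164) × 360° = 28.24°.

28.2°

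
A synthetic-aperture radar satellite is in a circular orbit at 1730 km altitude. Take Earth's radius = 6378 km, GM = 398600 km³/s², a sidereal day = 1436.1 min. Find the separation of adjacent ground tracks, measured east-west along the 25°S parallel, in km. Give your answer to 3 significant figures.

Semi-major axis a = 6378 + 1730 = 8108 km. Period T = 2π√(a³/μ) = 2π√(8108³/398600) = 7265.8 s = 121.10 min.
Node shift per orbit = (7265.8/86166) × 360° = 30.36°.
Equatorial spacing = 30.36 × 111.3 km/° = 3379 km.
At 25° latitude, spacing = 3379 × cos(25°) = 3063 km.

3060 km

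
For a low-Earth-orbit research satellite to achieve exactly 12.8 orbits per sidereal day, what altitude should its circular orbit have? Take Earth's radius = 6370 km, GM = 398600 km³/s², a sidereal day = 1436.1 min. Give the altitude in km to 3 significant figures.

1340 km

Required period T = 86166 / 12.8 = 6731.7 s.
From T = 2π√(a³/μ): a = (μ T²/4π²)^(1/3) = (398600 × 6731.7² / 4π²)^(1/3) = 7706 km.
Altitude h = a − R = 7706 − 6370 = 1336 km.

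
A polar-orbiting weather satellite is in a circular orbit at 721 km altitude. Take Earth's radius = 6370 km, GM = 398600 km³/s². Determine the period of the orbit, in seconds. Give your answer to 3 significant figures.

5940 seconds

Semi-major axis a = 6370 + 721 = 7091 km. Period T = 2π√(a³/μ) = 2π√(7091³/398600) = 5942.5 s = 99.04 min.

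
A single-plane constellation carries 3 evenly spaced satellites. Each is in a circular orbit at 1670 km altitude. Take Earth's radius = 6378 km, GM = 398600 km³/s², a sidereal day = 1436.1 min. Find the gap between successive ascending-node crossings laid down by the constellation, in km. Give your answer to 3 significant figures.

1110 km

Semi-major axis a = 6378 + 1670 = 8048 km. Period T = 2π√(a³/μ) = 2π√(8048³/398600) = 7185.3 s = 119.75 min.
Single-satellite node shift = (7185.3/86166) × 360° = 30.02°.
With 3 satellites evenly phased, successive equator crossings are 30.02/3 = 10.007° apart.
That is 10.007 × 111.3 = 1114 km at the equator.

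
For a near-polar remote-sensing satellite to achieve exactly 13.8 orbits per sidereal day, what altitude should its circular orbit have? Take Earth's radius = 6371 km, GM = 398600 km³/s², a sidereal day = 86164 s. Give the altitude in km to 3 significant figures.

958 km

Required period T = 86164 / 13.8 = 6243.8 s.
From T = 2π√(a³/μ): a = (μ T²/4π²)^(1/3) = (398600 × 6243.8² / 4π²)^(1/3) = 7329 km.
Altitude h = a − R = 7329 − 6371 = 958 km.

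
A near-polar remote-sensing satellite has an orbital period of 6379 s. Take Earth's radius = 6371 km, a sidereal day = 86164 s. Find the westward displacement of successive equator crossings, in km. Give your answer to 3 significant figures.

During one orbit Earth rotates (6379.0 / 86164) × 360° = 26.65°.
At the equator that is 26.65° × (2π·6371/360) km/° = 26.65 × 111.2 = 2964 km.

2960 km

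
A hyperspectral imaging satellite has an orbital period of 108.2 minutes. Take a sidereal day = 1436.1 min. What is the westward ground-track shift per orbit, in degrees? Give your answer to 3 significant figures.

27.1°

T = 108.2 min = 6492.0 s.
During one orbit Earth rotates (6492.0 / 86166) × 360° = 27.12°.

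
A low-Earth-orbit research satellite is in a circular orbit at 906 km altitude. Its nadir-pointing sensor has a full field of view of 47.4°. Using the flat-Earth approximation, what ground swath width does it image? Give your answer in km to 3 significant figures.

795 km

Half-angle = 47.4°/2 = 23.7°.
Swath width ≈ 2h·tan(θ/2) = 2 × 906 × tan(23.7°) = 795.4 km.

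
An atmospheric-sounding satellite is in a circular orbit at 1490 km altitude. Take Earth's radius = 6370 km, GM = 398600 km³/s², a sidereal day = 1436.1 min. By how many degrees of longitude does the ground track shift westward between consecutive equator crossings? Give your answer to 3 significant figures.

Semi-major axis a = 6370 + 1490 = 7860 km. Period T = 2π√(a³/μ) = 2π√(7860³/398600) = 6935.0 s = 115.58 min.
During one orbit Earth rotates (6935.0 / 86166) × 360° = 28.97°.

29.0°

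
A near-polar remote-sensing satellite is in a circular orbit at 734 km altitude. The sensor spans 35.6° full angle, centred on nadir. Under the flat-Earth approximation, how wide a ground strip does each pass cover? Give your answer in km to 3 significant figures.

Half-angle = 35.6°/2 = 17.8°.
Swath width ≈ 2h·tan(θ/2) = 2 × 734 × tan(17.8°) = 471.3 km.

471 km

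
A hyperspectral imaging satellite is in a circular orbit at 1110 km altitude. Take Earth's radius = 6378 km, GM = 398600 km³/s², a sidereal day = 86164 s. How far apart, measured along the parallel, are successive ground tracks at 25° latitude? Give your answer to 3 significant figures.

2720 km

Semi-major axis a = 6378 + 1110 = 7488 km. Period T = 2π√(a³/μ) = 2π√(7488³/398600) = 6448.5 s = 107.48 min.
Node shift per orbit = (6448.5/86164) × 360° = 26.94°.
Equatorial spacing = 26.94 × 111.3 km/° = 2999 km.
At 25° latitude, spacing = 2999 × cos(25°) = 2718 km.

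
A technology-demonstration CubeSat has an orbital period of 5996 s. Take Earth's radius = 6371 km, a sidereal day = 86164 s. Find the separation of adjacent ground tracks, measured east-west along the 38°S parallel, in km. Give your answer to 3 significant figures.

Node shift per orbit = (5996.0/86164) × 360° = 25.05°.
Equatorial spacing = 25.05 × 111.2 km/° = 2786 km.
At 38° latitude, spacing = 2786 × cos(38°) = 2195 km.

2200 km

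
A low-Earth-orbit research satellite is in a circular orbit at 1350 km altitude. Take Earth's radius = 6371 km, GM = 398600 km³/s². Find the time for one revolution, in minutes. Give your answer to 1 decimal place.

Semi-major axis a = 6371 + 1350 = 7721 km. Period T = 2π√(a³/μ) = 2π√(7721³/398600) = 6751.8 s = 112.53 min.

112.5 min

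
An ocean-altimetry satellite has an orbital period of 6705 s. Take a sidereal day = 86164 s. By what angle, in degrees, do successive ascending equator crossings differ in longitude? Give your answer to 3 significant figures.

During one orbit Earth rotates (6705.0 / 86164) × 360° = 28.01°.

28.0°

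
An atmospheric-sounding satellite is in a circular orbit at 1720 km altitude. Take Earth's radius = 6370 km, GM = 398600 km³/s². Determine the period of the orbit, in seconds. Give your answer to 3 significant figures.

7240 seconds

Semi-major axis a = 6370 + 1720 = 8090 km. Period T = 2π√(a³/μ) = 2π√(8090³/398600) = 7241.6 s = 120.69 min.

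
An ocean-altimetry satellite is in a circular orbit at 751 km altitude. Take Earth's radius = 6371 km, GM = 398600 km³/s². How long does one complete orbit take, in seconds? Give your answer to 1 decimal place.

Semi-major axis a = 6371 + 751 = 7122 km. Period T = 2π√(a³/μ) = 2π√(7122³/398600) = 5981.6 s = 99.69 min.

5981.6 seconds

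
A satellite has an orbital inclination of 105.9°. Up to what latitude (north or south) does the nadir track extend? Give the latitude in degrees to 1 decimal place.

74.1°

Retrograde orbit: the ground track reaches ±(180° − i) = ±(180 − 105.9) = ±74.1°.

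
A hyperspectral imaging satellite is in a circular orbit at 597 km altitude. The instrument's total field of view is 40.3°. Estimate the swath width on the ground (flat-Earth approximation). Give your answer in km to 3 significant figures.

Half-angle = 40.3°/2 = 20.15°.
Swath width ≈ 2h·tan(θ/2) = 2 × 597 × tan(20.15°) = 438.1 km.

438 km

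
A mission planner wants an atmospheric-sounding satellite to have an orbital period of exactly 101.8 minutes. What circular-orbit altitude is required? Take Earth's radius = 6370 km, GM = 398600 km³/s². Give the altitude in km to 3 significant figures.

T = 101.8 min = 6108.0 s.
From T = 2π√(a³/μ): a = (μ T²/4π²)^(1/3) = (398600 × 6108.0² / 4π²)^(1/3) = 7222 km.
Altitude h = a − R = 7222 − 6370 = 852 km.

852 km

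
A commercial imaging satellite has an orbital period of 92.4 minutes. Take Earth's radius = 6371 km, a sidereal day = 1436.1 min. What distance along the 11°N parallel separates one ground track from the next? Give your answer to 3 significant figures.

T = 92.4 min = 5544.0 s.
Node shift per orbit = (5544.0/86166) × 360° = 23.16°.
Equatorial spacing = 23.16 × 111.2 km/° = 2576 km.
At 11° latitude, spacing = 2576 × cos(11°) = 2528 km.

2530 km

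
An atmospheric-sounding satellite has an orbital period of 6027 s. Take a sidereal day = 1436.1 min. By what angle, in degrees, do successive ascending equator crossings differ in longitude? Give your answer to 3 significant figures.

During one orbit Earth rotates (6027.0 / 86166) × 360° = 25.18°.

25.2°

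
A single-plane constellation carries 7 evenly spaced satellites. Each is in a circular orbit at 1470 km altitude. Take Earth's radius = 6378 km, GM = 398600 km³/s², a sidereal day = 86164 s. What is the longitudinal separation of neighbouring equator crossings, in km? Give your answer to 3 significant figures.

Semi-major axis a = 6378 + 1470 = 7848 km. Period T = 2π√(a³/μ) = 2π√(7848³/398600) = 6919.1 s = 115.32 min.
Single-satellite node shift = (6919.1/86164) × 360° = 28.91°.
With 7 satellites evenly phased, successive equator crossings are 28.91/7 = 4.130° apart.
That is 4.130 × 111.3 = 460 km at the equator.

460 km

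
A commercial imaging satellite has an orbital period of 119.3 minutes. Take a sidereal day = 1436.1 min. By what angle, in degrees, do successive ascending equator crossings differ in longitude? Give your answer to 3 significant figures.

29.9°

T = 119.3 min = 7158.0 s.
During one orbit Earth rotates (7158.0 / 86166) × 360° = 29.91°.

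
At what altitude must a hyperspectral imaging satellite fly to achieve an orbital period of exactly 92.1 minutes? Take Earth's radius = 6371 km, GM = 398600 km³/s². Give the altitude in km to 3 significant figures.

T = 92.1 min = 5526.0 s.
From T = 2π√(a³/μ): a = (μ T²/4π²)^(1/3) = (398600 × 5526.0² / 4π²)^(1/3) = 6756 km.
Altitude h = a − R = 6756 − 6371 = 385 km.

385 km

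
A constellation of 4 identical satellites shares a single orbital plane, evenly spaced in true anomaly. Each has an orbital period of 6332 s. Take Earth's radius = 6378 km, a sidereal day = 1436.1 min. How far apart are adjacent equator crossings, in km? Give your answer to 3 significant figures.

736 km

Single-satellite node shift = (6332.0/86166) × 360° = 26.45°.
With 4 satellites evenly phased, successive equator crossings are 26.45/4 = 6.614° apart.
That is 6.614 × 111.3 = 736 km at the equator.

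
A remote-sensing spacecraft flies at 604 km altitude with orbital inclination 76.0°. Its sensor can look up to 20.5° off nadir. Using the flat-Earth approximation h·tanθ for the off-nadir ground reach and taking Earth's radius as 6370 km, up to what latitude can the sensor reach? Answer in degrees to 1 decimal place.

78.0°

For a prograde orbit the ground track reaches latitude ±i = ±76.0°.
Sensor half-swath on the ground ≈ 604·tan(20.5°) = 226 km = 2.03° of latitude.
Maximum observable latitude ≈ 76.0 + 2.03 = 78.0°.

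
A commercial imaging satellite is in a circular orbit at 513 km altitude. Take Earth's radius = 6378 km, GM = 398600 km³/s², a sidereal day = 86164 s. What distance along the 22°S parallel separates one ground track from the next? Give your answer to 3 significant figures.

Semi-major axis a = 6378 + 513 = 6891 km. Period T = 2π√(a³/μ) = 2π√(6891³/398600) = 5692.9 s = 94.88 min.
Node shift per orbit = (5692.9/86164) × 360° = 23.79°.
Equatorial spacing = 23.79 × 111.3 km/° = 2648 km.
At 22° latitude, spacing = 2648 × cos(22°) = 2455 km.

2450 km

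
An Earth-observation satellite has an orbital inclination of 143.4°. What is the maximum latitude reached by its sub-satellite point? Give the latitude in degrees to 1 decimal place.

36.6°

Retrograde orbit: the ground track reaches ±(180° − i) = ±(180 − 143.4) = ±36.6°.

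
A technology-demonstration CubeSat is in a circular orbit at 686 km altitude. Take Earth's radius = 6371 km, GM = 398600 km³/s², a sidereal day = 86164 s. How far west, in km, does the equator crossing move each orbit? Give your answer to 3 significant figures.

Semi-major axis a = 6371 + 686 = 7057 km. Period T = 2π√(a³/μ) = 2π√(7057³/398600) = 5899.9 s = 98.33 min.
During one orbit Earth rotates (5899.9 / 86164) × 360° = 24.65°.
At the equator that is 24.65° × (2π·6371/360) km/° = 24.65 × 111.2 = 2741 km.

2740 km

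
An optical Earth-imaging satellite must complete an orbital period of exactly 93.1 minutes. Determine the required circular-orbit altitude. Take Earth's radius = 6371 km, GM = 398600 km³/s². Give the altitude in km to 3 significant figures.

T = 93.1 min = 5586.0 s.
From T = 2π√(a³/μ): a = (μ T²/4π²)^(1/3) = (398600 × 5586.0² / 4π²)^(1/3) = 6804 km.
Altitude h = a − R = 6804 − 6371 = 433 km.

433 km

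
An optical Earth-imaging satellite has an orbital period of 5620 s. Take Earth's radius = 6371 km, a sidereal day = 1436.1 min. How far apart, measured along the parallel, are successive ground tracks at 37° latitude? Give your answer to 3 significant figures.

2090 km

Node shift per orbit = (5620.0/86166) × 360° = 23.48°.
Equatorial spacing = 23.48 × 111.2 km/° = 2611 km.
At 37° latitude, spacing = 2611 × cos(37°) = 2085 km.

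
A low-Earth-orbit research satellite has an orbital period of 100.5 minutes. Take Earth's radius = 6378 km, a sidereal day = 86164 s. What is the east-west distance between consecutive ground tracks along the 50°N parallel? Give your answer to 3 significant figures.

T = 100.5 min = 6030.0 s.
Node shift per orbit = (6030.0/86164) × 360° = 25.19°.
Equatorial spacing = 25.19 × 111.3 km/° = 2805 km.
At 50° latitude, spacing = 2805 × cos(50°) = 1803 km.

1800 km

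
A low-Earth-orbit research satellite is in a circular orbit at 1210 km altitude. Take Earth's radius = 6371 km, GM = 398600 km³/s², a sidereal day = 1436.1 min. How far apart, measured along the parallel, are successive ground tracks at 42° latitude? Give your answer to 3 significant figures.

Semi-major axis a = 6371 + 1210 = 7581 km. Period T = 2π√(a³/μ) = 2π√(7581³/398600) = 6569.0 s = 109.48 min.
Node shift per orbit = (6569.0/86166) × 360° = 27.45°.
Equatorial spacing = 27.45 × 111.2 km/° = 3052 km.
At 42° latitude, spacing = 3052 × cos(42°) = 2268 km.

2270 km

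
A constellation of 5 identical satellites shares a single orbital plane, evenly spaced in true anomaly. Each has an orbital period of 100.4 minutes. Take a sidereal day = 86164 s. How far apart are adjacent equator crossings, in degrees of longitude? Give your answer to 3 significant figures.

5.03°

T = 100.4 min = 6024.0 s.
Single-satellite node shift = (6024.0/86164) × 360° = 25.17°.
With 5 satellites evenly phased, successive equator crossings are 25.17/5 = 5.034° apart.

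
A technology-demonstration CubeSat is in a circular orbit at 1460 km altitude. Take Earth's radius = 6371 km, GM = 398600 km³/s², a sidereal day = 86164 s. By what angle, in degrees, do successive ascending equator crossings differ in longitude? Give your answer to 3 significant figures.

Semi-major axis a = 6371 + 1460 = 7831 km. Period T = 2π√(a³/μ) = 2π√(7831³/398600) = 6896.6 s = 114.94 min.
During one orbit Earth rotates (6896.6 / 86164) × 360° = 28.81°.

28.8°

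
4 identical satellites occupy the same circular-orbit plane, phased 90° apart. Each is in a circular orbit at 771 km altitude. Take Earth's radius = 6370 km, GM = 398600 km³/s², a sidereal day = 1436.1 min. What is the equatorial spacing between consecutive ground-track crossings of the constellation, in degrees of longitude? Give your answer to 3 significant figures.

Semi-major axis a = 6370 + 771 = 7141 km. Period T = 2π√(a³/μ) = 2π√(7141³/398600) = 6005.5 s = 100.09 min.
Single-satellite node shift = (6005.5/86166) × 360° = 25.09°.
With 4 satellites evenly phased, successive equator crossings are 25.09/4 = 6.273° apart.

6.27°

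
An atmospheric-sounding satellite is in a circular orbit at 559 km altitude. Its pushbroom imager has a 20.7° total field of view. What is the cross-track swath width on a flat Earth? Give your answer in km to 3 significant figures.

204 km

Half-angle = 20.7°/2 = 10.35°.
Swath width ≈ 2h·tan(θ/2) = 2 × 559 × tan(10.35°) = 204.2 km.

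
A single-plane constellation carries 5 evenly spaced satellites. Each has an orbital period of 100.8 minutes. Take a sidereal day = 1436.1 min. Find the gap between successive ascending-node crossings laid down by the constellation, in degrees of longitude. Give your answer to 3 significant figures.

5.05°

T = 100.8 min = 6048.0 s.
Single-satellite node shift = (6048.0/86166) × 360° = 25.27°.
With 5 satellites evenly phased, successive equator crossings are 25.27/5 = 5.054° apart.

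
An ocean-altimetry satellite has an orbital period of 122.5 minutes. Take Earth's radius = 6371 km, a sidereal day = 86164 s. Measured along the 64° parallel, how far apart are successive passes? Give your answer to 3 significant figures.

T = 122.5 min = 7350.0 s.
Node shift per orbit = (7350.0/86164) × 360° = 30.71°.
Equatorial spacing = 30.71 × 111.2 km/° = 3415 km.
At 64° latitude, spacing = 3415 × cos(64°) = 1497 km.

1500 km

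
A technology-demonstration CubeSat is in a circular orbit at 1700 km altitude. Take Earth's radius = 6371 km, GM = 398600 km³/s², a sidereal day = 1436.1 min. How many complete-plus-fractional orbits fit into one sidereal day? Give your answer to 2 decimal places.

Semi-major axis a = 6371 + 1700 = 8071 km. Period T = 2π√(a³/μ) = 2π√(8071³/398600) = 7216.1 s = 120.27 min.
Orbits per sidereal day = 86166 / 7216.1 = 11.941.

11.94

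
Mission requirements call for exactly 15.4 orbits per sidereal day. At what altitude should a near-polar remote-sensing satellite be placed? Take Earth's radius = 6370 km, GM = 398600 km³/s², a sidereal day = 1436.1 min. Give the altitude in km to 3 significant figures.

Required period T = 86166 / 15.4 = 5595.2 s.
From T = 2π√(a³/μ): a = (μ T²/4π²)^(1/3) = (398600 × 5595.2² / 4π²)^(1/3) = 6812 km.
Altitude h = a − R = 6812 − 6370 = 442 km.

442 km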